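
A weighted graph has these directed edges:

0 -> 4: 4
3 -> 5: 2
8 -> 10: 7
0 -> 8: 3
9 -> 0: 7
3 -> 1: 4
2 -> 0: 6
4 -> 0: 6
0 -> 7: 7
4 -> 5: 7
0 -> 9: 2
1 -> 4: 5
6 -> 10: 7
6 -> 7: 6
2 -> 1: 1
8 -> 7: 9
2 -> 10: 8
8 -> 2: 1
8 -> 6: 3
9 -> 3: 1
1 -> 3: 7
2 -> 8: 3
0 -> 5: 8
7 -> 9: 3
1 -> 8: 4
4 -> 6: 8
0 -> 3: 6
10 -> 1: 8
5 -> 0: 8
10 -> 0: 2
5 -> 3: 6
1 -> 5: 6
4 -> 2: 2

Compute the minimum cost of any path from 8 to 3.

Enumerating some paths:
8 → 2 → 0 → 9 → 3: 1+6+2+1 = 10
8 → 2 → 1 → 3: 1+1+7 = 9
8 → 10 → 0 → 9 → 3: 7+2+2+1 = 12
Cheapest is 8 → 2 → 1 → 3 at 9.

9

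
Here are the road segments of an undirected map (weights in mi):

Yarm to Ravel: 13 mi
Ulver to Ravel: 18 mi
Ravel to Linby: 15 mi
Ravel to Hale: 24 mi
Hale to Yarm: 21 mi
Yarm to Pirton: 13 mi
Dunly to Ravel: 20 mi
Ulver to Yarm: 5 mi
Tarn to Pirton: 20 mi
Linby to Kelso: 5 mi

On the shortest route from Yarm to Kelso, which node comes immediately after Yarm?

Ravel

Candidate routes:
Yarm–Ulver–Ravel–Linby–Kelso: 5+18+15+5 = 43
Yarm–Ravel–Linby–Kelso: 13+15+5 = 33
The minimum is 33 mi via Yarm–Ravel–Linby–Kelso.
So from Yarm the first move is to Ravel.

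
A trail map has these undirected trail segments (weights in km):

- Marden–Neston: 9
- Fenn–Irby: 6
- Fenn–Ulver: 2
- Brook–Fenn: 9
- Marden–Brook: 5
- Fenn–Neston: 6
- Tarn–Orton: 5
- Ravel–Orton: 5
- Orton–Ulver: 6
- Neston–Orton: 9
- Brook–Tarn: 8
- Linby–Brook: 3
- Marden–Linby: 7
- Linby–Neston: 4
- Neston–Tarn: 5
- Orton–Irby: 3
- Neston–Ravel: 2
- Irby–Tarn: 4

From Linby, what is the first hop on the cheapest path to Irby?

Compare a few routes:
Linby–Brook–Tarn–Irby: 3+8+4 = 15
Linby–Neston–Ravel–Orton–Irby: 4+2+5+3 = 14
Linby–Neston–Tarn–Irby: 4+5+4 = 13
Cheapest is Linby–Neston–Tarn–Irby at 13 km.
So from Linby the first move is to Neston.

Neston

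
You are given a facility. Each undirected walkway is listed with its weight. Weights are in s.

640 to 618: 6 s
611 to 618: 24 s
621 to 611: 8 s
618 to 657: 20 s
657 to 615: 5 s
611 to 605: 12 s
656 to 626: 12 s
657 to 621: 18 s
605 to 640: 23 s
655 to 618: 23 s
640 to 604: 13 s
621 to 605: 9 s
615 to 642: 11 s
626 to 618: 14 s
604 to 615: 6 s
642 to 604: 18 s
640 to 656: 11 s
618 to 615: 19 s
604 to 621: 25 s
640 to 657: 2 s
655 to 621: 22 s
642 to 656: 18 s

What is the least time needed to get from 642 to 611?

Candidate routes:
642 - 615 - 657 - 621 - 611: 11+5+18+8 = 42
642 - 615 - 604 - 621 - 611: 11+6+25+8 = 50
642 - 615 - 657 - 640 - 618 - 611: 11+5+2+6+24 = 48
642 - 604 - 621 - 611: 18+25+8 = 51
Cheapest is 642 - 615 - 657 - 621 - 611 at 42 s.

42 s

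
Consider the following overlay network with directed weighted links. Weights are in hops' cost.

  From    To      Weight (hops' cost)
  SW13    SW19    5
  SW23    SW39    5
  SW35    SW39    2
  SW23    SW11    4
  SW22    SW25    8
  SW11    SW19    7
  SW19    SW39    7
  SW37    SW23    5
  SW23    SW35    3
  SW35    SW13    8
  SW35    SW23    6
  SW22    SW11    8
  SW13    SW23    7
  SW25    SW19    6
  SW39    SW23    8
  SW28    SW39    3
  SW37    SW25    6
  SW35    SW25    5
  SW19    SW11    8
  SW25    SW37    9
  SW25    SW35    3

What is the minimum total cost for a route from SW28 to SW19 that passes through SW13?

Best SW28 to SW13: SW28–SW39–SW23–SW35–SW13 costing 22
Shortest SW13→SW19: SW13–SW19 = 5
Total via SW13: 22 + 5 = 27 hops' cost.

27 hops' cost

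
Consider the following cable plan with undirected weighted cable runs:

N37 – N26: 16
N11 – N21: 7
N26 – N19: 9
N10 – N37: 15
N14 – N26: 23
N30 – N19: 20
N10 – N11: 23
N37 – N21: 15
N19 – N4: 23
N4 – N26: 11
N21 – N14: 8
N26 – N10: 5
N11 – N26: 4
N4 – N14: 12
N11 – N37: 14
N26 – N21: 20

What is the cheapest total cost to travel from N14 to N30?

48

Shortest distances from N14:
N14: 0
N21: 8  (via N14)
N4: 12  (via N14)
N11: 15  (via N21)
N26: 19  (via N11)
N37: 23  (via N21)
N10: 24  (via N26)
N19: 28  (via N26)
N30: 48  (via N19)
Shortest route: N14–N21–N11–N26–N19–N30 = 48.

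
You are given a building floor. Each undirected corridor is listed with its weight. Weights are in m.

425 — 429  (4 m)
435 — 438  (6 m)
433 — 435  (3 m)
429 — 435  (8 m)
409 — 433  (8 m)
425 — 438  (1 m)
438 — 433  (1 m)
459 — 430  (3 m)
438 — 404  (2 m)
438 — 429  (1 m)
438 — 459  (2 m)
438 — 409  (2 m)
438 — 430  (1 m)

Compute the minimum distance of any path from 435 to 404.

Candidate routes:
435 - 438 - 404: 6+2 = 8
435 - 433 - 438 - 404: 3+1+2 = 6
435 - 429 - 438 - 404: 8+1+2 = 11
The minimum is 6 m via 435 - 433 - 438 - 404.

6 m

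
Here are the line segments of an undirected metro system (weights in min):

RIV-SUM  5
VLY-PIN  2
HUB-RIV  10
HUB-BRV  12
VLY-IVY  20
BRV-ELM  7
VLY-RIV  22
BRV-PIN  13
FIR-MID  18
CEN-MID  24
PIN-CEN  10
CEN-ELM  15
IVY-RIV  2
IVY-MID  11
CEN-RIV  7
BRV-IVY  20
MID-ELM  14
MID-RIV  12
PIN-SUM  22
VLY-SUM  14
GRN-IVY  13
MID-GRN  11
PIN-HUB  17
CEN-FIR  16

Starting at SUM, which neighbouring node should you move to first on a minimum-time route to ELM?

Candidate routes:
SUM–RIV–HUB–BRV–ELM: 5+10+12+7 = 34
SUM–RIV–IVY–MID–ELM: 5+2+11+14 = 32
SUM–RIV–MID–ELM: 5+12+14 = 31
SUM–RIV–CEN–ELM: 5+7+15 = 27
Cheapest is SUM–RIV–CEN–ELM at 27 min.
So from SUM the first move is to RIV.

RIV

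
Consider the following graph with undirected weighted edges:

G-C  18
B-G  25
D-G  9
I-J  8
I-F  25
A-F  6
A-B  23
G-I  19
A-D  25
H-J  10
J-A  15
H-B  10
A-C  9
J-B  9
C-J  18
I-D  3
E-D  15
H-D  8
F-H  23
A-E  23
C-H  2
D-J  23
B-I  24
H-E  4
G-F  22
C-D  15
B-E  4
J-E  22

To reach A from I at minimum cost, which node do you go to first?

D

Candidate routes:
I–J–A: 8+15 = 23
I–D–H–C–A: 3+8+2+9 = 22
Cheapest is I–D–H–C–A at 22.
So from I the first move is to D.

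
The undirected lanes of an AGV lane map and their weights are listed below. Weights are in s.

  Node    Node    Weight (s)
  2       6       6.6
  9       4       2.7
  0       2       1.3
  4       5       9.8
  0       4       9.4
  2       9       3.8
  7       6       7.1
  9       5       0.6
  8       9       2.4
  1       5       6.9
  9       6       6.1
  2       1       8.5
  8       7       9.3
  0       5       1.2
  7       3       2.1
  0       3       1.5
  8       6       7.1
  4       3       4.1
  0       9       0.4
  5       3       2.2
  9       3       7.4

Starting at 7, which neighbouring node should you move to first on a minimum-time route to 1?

3

Candidate routes:
7 → 3 → 0 → 5 → 1: 2.1+1.5+1.2+6.9 = 11.7
7 → 3 → 0 → 9 → 5 → 1: 2.1+1.5+0.4+0.6+6.9 = 11.5
7 → 3 → 5 → 1: 2.1+2.2+6.9 = 11.2
7 → 3 → 0 → 2 → 1: 2.1+1.5+1.3+8.5 = 13.4
Cheapest is 7 → 3 → 5 → 1 at 11.2 s.
So from 7 the first move is to 3.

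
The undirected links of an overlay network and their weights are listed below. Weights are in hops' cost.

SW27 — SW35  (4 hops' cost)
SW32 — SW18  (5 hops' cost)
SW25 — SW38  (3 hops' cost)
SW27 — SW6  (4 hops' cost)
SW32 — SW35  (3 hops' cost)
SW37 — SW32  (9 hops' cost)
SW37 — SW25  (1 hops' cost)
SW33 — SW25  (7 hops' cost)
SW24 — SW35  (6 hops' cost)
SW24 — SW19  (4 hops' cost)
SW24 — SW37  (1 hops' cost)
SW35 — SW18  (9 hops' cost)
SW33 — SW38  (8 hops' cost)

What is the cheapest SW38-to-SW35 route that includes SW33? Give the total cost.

23 hops' cost

Best SW38 to SW33: SW38 → SW33 costing 8
Shortest SW33→SW35: SW33 → SW25 → SW37 → SW24 → SW35 = 15
Total via SW33: 8 + 15 = 23 hops' cost.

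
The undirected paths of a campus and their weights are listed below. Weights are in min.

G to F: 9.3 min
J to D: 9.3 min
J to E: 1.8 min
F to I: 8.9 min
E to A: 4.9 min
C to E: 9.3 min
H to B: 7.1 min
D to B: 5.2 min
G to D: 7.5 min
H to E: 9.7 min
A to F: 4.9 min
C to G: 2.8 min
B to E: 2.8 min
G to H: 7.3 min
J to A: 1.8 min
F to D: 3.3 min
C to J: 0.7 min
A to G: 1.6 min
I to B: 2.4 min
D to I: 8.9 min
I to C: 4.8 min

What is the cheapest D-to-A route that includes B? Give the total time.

11.6 min

Shortest D→B: D–B = 5.2
Shortest B→A: B–E–J–A = 6.4
Total via B: 5.2 + 6.4 = 11.6 min.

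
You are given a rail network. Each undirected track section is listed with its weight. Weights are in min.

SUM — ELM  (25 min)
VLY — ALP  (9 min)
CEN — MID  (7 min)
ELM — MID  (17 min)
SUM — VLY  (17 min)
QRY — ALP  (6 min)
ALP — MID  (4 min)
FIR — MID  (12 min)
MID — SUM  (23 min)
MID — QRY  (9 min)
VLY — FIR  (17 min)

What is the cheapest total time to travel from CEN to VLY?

20 min

Compare a few routes:
CEN–MID–SUM–VLY: 7+23+17 = 47
CEN–MID–ALP–VLY: 7+4+9 = 20
CEN–MID–FIR–VLY: 7+12+17 = 36
CEN–MID–QRY–ALP–VLY: 7+9+6+9 = 31
Cheapest is CEN–MID–ALP–VLY at 20 min.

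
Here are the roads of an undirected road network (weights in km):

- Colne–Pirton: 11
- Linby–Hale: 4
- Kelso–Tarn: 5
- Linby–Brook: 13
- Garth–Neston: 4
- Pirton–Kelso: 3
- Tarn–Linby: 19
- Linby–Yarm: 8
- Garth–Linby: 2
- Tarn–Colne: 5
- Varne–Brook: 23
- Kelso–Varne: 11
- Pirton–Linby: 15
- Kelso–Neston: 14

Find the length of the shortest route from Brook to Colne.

37 km

Compare a few routes:
Brook - Linby - Tarn - Colne: 13+19+5 = 37
Brook - Linby - Pirton - Colne: 13+15+11 = 39
Brook - Linby - Pirton - Kelso - Tarn - Colne: 13+15+3+5+5 = 41
Cheapest is Brook - Linby - Tarn - Colne at 37 km.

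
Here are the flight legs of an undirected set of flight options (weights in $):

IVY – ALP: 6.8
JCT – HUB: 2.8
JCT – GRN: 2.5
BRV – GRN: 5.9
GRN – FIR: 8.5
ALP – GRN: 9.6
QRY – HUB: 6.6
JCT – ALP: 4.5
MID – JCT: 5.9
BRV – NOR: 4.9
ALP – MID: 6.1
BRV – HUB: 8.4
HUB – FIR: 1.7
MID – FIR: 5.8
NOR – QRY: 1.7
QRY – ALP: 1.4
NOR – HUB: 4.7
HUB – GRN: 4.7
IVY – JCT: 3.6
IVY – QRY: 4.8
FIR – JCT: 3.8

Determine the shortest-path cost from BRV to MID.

Compare a few routes:
BRV → NOR → QRY → ALP → MID: 4.9+1.7+1.4+6.1 = 14.1
BRV → GRN → JCT → MID: 5.9+2.5+5.9 = 14.3
Cheapest is BRV → NOR → QRY → ALP → MID at $14.1.

$14.1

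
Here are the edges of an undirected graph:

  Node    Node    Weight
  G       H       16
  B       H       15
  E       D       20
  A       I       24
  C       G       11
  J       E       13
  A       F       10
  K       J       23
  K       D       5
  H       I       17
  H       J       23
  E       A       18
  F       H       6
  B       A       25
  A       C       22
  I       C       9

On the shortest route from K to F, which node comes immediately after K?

J

Compare a few routes:
K → J → H → F: 23+23+6 = 52
K → J → E → A → F: 23+13+18+10 = 64
K → D → E → A → F: 5+20+18+10 = 53
K → D → E → J → H → F: 5+20+13+23+6 = 67
Cheapest is K → J → H → F at 52.
So from K the first move is to J.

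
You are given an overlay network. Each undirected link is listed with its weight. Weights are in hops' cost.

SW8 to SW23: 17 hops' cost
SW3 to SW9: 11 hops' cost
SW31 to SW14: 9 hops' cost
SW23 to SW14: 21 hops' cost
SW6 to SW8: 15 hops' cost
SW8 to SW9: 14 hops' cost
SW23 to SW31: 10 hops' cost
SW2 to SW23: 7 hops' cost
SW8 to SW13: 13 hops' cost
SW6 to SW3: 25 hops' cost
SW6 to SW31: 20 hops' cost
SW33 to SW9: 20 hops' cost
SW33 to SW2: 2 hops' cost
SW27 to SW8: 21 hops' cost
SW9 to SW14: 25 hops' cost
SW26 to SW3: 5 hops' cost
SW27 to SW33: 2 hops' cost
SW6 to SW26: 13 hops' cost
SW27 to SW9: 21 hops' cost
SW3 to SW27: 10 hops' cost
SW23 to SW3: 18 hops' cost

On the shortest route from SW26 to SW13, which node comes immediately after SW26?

SW6

Enumerating some paths:
SW26 - SW3 - SW9 - SW8 - SW13: 5+11+14+13 = 43
SW26 - SW3 - SW27 - SW8 - SW13: 5+10+21+13 = 49
SW26 - SW6 - SW8 - SW13: 13+15+13 = 41
Cheapest is SW26 - SW6 - SW8 - SW13 at 41 hops' cost.
So from SW26 the first move is to SW6.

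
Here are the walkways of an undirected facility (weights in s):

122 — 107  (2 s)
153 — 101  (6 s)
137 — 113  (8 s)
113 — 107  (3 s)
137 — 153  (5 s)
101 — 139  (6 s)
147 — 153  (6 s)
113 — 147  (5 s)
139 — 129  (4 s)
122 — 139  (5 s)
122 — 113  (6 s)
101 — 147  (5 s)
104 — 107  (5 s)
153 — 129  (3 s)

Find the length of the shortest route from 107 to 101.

13 s

Shortest distances from 107:
107: 0
122: 2  (via 107)
113: 3  (via 107)
104: 5  (via 107)
139: 7  (via 122)
147: 8  (via 113)
129: 11  (via 139)
137: 11  (via 113)
101: 13  (via 139)
Shortest route: 107–122–139–101 = 13 s.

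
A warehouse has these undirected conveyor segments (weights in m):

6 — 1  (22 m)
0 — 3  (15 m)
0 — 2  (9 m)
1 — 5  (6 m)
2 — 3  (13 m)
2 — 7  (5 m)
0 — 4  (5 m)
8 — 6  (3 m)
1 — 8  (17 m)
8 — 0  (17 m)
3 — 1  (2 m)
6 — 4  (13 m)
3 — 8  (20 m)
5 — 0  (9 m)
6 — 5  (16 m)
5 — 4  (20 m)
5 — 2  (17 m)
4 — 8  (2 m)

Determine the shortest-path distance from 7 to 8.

Settle nodes by increasing distance from 7:
7: 0
2: 5  (via 7)
0: 14  (via 2)
3: 18  (via 2)
4: 19  (via 0)
1: 20  (via 3)
8: 21  (via 4)
Shortest route: 7 → 2 → 0 → 4 → 8 = 21 m.

21 m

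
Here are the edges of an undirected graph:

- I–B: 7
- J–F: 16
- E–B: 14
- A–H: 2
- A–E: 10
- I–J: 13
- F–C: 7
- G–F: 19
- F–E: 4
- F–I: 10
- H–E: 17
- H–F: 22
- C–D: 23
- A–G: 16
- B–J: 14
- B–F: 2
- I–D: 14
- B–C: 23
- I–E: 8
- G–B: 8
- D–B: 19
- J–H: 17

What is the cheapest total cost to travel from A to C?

Candidate routes:
A–E–F–C: 10+4+7 = 21
A–G–B–F–C: 16+8+2+7 = 33
A–H–F–C: 2+22+7 = 31
A–H–E–F–C: 2+17+4+7 = 30
Cheapest is A–E–F–C at 21.

21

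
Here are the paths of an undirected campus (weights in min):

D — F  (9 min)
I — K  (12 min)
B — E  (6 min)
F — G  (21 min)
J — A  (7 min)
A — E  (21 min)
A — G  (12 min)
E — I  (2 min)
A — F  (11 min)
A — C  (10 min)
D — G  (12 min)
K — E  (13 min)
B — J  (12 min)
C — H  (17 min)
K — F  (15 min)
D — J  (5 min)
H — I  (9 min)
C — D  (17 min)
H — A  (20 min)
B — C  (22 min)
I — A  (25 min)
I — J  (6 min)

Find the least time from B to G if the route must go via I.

31 min

Best B to I: B–E–I costing 8
Shortest I→G: I–J–D–G = 23
Total via I: 8 + 23 = 31 min.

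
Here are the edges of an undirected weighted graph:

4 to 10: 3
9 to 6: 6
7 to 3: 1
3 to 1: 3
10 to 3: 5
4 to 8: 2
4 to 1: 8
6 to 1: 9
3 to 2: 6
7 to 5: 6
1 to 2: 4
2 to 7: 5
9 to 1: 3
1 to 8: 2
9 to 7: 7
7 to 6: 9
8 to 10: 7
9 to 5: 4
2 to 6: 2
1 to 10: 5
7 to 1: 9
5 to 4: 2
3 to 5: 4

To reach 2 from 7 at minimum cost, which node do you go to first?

2

Enumerating some paths:
7–2: 5 = 5
7–3–2: 1+6 = 7
7–3–1–2: 1+3+4 = 8
Cheapest is 7–2 at 5.
So from 7 the first move is to 2.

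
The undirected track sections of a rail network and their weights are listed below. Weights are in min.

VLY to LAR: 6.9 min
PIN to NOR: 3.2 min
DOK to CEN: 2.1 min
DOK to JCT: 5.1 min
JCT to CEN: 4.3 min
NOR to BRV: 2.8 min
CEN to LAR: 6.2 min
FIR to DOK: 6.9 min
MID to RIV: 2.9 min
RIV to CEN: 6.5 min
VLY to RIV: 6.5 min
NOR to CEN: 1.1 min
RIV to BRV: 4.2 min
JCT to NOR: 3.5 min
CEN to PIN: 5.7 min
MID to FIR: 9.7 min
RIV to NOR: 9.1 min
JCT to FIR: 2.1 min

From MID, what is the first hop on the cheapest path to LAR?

RIV

Enumerating some paths:
MID - RIV - CEN - LAR: 2.9+6.5+6.2 = 15.6
MID - RIV - BRV - NOR - CEN - LAR: 2.9+4.2+2.8+1.1+6.2 = 17.2
MID - RIV - VLY - LAR: 2.9+6.5+6.9 = 16.3
MID - RIV - NOR - CEN - LAR: 2.9+9.1+1.1+6.2 = 19.3
The minimum is 15.6 min via MID - RIV - CEN - LAR.
So from MID the first move is to RIV.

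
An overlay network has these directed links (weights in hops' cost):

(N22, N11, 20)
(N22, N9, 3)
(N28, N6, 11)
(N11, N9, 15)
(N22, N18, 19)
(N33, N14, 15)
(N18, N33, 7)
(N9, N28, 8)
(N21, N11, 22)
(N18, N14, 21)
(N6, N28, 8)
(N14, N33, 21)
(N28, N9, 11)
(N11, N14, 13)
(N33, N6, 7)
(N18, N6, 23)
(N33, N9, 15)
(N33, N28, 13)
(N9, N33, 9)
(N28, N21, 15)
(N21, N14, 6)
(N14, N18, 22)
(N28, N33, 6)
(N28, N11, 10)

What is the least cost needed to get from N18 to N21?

Shortest distances from N18:
N18: 0
N33: 7  (via N18)
N6: 14  (via N33)
N28: 20  (via N33)
N14: 21  (via N18)
N9: 22  (via N33)
N11: 30  (via N28)
N21: 35  (via N28)
Shortest route: N18–N33–N28–N21 = 35 hops' cost.

35 hops' cost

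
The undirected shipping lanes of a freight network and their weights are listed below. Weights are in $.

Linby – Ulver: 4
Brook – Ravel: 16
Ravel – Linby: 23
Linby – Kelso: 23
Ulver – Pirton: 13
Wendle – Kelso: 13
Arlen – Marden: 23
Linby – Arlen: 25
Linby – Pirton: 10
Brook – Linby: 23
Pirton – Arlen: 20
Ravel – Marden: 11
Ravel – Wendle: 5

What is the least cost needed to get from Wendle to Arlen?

Running Dijkstra from Wendle:
Wendle: 0
Ravel: 5  (via Wendle)
Kelso: 13  (via Wendle)
Marden: 16  (via Ravel)
Brook: 21  (via Ravel)
Linby: 28  (via Ravel)
Ulver: 32  (via Linby)
Pirton: 38  (via Linby)
Arlen: 39  (via Marden)
Shortest route: Wendle → Ravel → Marden → Arlen = $39.

$39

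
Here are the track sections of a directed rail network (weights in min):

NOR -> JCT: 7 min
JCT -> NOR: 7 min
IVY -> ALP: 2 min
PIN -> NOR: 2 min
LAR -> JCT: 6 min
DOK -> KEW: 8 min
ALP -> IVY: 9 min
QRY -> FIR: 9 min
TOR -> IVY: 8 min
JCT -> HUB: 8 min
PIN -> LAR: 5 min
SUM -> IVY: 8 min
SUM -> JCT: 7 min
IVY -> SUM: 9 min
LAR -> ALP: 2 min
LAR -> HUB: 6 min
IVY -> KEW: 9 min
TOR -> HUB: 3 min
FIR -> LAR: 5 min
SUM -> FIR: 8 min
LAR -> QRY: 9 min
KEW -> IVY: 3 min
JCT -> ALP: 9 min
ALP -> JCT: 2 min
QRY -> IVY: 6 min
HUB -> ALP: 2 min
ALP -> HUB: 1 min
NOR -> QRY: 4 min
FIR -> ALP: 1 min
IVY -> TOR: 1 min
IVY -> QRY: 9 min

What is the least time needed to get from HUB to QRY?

Enumerating some paths:
HUB–ALP–IVY–QRY: 2+9+9 = 20
HUB–ALP–JCT–NOR–QRY: 2+2+7+4 = 15
The minimum is 15 min via HUB–ALP–JCT–NOR–QRY.

15 min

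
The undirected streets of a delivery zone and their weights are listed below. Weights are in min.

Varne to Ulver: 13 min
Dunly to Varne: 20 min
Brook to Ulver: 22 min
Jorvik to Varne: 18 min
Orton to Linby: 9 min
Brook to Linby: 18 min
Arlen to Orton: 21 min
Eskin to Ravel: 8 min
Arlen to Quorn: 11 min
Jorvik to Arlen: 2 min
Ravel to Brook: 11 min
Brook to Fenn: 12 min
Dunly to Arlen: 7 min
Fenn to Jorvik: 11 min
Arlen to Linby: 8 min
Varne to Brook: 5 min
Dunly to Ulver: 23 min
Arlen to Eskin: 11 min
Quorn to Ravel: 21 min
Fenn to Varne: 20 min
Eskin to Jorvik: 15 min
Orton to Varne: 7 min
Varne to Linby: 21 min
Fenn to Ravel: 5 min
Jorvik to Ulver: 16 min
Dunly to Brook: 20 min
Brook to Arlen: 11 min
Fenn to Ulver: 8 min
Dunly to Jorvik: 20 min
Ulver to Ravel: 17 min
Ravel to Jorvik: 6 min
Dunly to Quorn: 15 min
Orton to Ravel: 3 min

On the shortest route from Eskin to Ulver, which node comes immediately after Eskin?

Compare a few routes:
Eskin - Arlen - Jorvik - Ulver: 11+2+16 = 29
Eskin - Ravel - Jorvik - Ulver: 8+6+16 = 30
Eskin - Ravel - Fenn - Ulver: 8+5+8 = 21
Eskin - Ravel - Ulver: 8+17 = 25
The minimum is 21 min via Eskin - Ravel - Fenn - Ulver.
So from Eskin the first move is to Ravel.

Ravel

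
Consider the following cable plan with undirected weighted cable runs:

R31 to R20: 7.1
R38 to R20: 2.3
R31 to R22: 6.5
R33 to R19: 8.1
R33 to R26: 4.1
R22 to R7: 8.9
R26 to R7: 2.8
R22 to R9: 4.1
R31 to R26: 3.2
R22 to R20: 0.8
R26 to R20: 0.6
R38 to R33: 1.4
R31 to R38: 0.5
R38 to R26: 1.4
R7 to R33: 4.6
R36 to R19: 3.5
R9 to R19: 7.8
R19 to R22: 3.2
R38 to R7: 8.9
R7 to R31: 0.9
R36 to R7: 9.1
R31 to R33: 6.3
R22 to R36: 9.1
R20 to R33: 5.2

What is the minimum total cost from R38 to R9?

6.9

Running Dijkstra from R38:
R38: 0
R31: 0.5  (via R38)
R26: 1.4  (via R38)
R7: 1.4  (via R31)
R33: 1.4  (via R38)
R20: 2  (via R26)
R22: 2.8  (via R20)
R19: 6  (via R22)
R9: 6.9  (via R22)
Shortest route: R38–R26–R20–R22–R9 = 6.9.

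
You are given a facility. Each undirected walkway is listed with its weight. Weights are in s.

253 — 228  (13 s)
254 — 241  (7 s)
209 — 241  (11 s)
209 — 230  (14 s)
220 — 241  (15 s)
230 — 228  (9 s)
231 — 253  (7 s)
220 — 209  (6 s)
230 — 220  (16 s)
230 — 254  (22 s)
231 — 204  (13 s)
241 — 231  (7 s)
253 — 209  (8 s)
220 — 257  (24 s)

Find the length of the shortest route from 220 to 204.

Candidate routes:
220–209–253–231–204: 6+8+7+13 = 34
220–241–231–204: 15+7+13 = 35
Cheapest is 220–209–253–231–204 at 34 s.

34 s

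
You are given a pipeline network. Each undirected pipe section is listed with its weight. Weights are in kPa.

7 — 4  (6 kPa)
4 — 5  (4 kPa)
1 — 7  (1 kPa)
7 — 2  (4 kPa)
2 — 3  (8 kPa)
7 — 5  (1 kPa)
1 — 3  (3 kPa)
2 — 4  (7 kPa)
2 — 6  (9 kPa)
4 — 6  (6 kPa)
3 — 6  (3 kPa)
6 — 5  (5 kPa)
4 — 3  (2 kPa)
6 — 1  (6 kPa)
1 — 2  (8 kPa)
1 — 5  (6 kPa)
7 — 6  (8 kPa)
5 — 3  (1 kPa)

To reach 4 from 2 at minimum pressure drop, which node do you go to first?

4

Enumerating some paths:
2 - 4: 7 = 7
2 - 7 - 5 - 3 - 4: 4+1+1+2 = 8
2 - 7 - 4: 4+6 = 10
2 - 7 - 5 - 4: 4+1+4 = 9
Cheapest is 2 - 4 at 7 kPa.
So from 2 the first move is to 4.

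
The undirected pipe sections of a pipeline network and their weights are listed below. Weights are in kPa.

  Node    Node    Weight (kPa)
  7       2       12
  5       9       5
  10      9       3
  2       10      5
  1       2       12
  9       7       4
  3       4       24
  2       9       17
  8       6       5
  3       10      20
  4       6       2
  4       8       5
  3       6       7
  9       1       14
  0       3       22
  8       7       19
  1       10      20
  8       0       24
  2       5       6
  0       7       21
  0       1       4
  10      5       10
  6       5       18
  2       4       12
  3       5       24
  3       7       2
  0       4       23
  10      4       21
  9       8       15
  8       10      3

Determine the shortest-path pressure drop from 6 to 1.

25 kPa

Shortest distances from 6:
6: 0
4: 2  (via 6)
8: 5  (via 6)
3: 7  (via 6)
10: 8  (via 8)
7: 9  (via 3)
9: 11  (via 10)
2: 13  (via 10)
5: 16  (via 9)
0: 25  (via 4)
1: 25  (via 9)
Shortest route: 6–8–10–9–1 = 25 kPa.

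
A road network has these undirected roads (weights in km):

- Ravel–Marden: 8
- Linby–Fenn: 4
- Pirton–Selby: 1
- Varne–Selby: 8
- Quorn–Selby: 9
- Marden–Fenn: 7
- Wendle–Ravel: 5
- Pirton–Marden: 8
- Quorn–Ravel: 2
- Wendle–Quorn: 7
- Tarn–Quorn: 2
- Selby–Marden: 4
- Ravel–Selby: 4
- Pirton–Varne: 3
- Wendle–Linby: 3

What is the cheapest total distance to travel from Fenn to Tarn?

16 km

Settle nodes by increasing distance from Fenn:
Fenn: 0
Linby: 4  (via Fenn)
Wendle: 7  (via Linby)
Marden: 7  (via Fenn)
Selby: 11  (via Marden)
Pirton: 12  (via Selby)
Ravel: 12  (via Wendle)
Quorn: 14  (via Wendle)
Varne: 15  (via Pirton)
Tarn: 16  (via Quorn)
Shortest route: Fenn → Linby → Wendle → Quorn → Tarn = 16 km.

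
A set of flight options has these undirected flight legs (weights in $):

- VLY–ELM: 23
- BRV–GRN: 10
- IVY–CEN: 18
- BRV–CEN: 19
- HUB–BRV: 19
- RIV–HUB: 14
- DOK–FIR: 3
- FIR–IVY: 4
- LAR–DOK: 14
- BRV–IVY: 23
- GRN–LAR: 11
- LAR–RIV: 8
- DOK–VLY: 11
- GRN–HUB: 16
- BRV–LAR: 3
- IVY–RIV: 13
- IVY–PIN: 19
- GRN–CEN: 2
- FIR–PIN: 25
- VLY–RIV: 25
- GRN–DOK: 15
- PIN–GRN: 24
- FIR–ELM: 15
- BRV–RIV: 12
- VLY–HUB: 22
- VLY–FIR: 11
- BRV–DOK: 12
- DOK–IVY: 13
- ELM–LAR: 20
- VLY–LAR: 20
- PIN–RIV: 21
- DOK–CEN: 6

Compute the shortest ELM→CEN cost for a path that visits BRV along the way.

$35

Best ELM to BRV: ELM–LAR–BRV costing 23
Shortest BRV→CEN: BRV–GRN–CEN = 12
Total via BRV: 23 + 12 = $35.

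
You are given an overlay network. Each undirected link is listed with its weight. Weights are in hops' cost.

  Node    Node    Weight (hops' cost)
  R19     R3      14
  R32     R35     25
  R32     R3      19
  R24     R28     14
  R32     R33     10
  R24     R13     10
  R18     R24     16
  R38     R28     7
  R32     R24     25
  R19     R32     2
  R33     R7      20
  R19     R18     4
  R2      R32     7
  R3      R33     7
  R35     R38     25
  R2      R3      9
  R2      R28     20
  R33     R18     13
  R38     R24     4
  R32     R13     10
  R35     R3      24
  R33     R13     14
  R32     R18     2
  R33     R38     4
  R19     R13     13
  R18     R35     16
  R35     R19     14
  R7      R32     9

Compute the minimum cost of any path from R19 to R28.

Enumerating some paths:
R19 → R18 → R32 → R33 → R38 → R28: 4+2+10+4+7 = 27
R19 → R32 → R33 → R38 → R28: 2+10+4+7 = 23
Cheapest is R19 → R32 → R33 → R38 → R28 at 23 hops' cost.

23 hops' cost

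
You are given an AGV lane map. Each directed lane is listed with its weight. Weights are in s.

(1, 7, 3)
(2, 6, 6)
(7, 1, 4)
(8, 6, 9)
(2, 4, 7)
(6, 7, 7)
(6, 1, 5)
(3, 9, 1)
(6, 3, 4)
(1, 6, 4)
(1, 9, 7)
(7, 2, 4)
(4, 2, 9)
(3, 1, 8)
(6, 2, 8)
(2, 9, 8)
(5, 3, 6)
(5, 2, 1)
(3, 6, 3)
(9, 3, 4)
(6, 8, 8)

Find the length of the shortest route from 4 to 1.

20 s

Compare a few routes:
4–2–9–3–6–1: 9+8+4+3+5 = 29
4–2–6–7–1: 9+6+7+4 = 26
4–2–6–1: 9+6+5 = 20
4–2–6–3–1: 9+6+4+8 = 27
Cheapest is 4–2–6–1 at 20 s.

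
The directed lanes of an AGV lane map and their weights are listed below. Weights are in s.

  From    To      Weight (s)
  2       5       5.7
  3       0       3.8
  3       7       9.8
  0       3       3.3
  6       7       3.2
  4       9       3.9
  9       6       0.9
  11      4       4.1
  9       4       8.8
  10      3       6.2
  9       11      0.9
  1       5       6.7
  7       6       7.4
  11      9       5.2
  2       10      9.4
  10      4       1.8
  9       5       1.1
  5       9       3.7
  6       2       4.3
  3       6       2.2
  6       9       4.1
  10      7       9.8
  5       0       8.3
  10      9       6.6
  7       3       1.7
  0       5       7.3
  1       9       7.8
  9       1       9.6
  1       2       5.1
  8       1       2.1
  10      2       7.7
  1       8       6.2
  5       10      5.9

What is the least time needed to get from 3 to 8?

Shortest distances from 3:
3: 0
6: 2.2  (via 3)
0: 3.8  (via 3)
7: 5.4  (via 6)
9: 6.3  (via 6)
2: 6.5  (via 6)
11: 7.2  (via 9)
5: 7.4  (via 9)
4: 11.3  (via 11)
10: 13.3  (via 5)
1: 15.9  (via 9)
8: 22.1  (via 1)
Shortest route: 3–6–9–1–8 = 22.1 s.

22.1 s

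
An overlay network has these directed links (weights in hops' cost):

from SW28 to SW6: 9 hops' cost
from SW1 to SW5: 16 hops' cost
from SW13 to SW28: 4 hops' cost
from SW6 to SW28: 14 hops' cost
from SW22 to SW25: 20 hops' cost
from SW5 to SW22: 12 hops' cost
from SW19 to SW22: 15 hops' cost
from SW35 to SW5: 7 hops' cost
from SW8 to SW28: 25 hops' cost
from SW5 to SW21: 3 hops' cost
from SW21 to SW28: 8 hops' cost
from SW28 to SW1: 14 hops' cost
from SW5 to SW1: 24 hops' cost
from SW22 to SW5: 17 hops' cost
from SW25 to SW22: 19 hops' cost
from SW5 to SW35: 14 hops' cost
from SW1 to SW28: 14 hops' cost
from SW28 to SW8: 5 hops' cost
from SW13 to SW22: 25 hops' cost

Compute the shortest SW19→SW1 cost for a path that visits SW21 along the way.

57 hops' cost

Best SW19 to SW21: SW19 → SW22 → SW5 → SW21 costing 35
Best SW21 to SW1: SW21 → SW28 → SW1 costing 22
Total via SW21: 35 + 22 = 57 hops' cost.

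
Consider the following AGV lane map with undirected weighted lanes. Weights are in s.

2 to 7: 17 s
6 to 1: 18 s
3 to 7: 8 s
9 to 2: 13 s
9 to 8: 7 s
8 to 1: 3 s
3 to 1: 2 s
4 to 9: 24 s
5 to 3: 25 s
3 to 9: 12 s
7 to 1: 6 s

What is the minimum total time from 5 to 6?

45 s

Shortest distances from 5:
5: 0
3: 25  (via 5)
1: 27  (via 3)
8: 30  (via 1)
7: 33  (via 3)
9: 37  (via 3)
6: 45  (via 1)
Shortest route: 5 → 3 → 1 → 6 = 45 s.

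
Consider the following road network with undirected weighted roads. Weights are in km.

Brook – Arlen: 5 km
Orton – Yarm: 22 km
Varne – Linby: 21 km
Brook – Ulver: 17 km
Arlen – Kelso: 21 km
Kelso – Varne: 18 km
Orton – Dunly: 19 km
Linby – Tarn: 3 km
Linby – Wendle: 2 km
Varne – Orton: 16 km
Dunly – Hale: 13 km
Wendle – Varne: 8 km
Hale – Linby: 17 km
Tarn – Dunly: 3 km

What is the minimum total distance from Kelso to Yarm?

Shortest distances from Kelso:
Kelso: 0
Varne: 18  (via Kelso)
Arlen: 21  (via Kelso)
Brook: 26  (via Arlen)
Wendle: 26  (via Varne)
Linby: 28  (via Wendle)
Tarn: 31  (via Linby)
Dunly: 34  (via Tarn)
Orton: 34  (via Varne)
Ulver: 43  (via Brook)
Hale: 45  (via Linby)
Yarm: 56  (via Orton)
Shortest route: Kelso → Varne → Orton → Yarm = 56 km.

56 km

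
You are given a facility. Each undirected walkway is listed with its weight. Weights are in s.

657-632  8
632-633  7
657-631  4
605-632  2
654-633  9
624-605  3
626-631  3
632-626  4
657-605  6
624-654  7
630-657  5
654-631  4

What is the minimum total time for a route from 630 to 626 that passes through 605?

17 s

Best 630 to 605: 630 → 657 → 605 costing 11
Shortest 605→626: 605 → 632 → 626 = 6
Total via 605: 11 + 6 = 17 s.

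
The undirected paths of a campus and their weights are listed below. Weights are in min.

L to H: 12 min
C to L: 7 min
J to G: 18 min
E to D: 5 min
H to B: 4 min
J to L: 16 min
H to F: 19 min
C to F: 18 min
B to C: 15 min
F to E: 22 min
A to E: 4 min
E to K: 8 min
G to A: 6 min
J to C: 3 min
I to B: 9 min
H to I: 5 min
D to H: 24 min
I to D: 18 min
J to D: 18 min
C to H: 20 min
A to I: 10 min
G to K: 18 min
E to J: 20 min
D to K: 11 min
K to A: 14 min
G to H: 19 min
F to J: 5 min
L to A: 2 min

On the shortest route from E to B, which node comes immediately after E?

A

Enumerating some paths:
E → A → I → B: 4+10+9 = 23
E → A → L → H → B: 4+2+12+4 = 22
E → A → L → C → B: 4+2+7+15 = 28
E → A → I → H → B: 4+10+5+4 = 23
The minimum is 22 min via E → A → L → H → B.
So from E the first move is to A.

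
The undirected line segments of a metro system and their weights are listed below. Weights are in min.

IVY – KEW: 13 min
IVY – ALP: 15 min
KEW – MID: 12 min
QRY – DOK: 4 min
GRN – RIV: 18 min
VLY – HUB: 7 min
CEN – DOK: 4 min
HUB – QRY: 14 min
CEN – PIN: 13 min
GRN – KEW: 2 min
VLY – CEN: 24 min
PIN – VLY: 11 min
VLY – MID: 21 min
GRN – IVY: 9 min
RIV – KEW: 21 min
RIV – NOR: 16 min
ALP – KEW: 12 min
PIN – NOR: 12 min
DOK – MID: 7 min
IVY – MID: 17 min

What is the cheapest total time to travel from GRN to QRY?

Compare a few routes:
GRN–IVY–MID–DOK–QRY: 9+17+7+4 = 37
GRN–KEW–MID–DOK–QRY: 2+12+7+4 = 25
GRN–KEW–IVY–MID–DOK–QRY: 2+13+17+7+4 = 43
Cheapest is GRN–KEW–MID–DOK–QRY at 25 min.

25 min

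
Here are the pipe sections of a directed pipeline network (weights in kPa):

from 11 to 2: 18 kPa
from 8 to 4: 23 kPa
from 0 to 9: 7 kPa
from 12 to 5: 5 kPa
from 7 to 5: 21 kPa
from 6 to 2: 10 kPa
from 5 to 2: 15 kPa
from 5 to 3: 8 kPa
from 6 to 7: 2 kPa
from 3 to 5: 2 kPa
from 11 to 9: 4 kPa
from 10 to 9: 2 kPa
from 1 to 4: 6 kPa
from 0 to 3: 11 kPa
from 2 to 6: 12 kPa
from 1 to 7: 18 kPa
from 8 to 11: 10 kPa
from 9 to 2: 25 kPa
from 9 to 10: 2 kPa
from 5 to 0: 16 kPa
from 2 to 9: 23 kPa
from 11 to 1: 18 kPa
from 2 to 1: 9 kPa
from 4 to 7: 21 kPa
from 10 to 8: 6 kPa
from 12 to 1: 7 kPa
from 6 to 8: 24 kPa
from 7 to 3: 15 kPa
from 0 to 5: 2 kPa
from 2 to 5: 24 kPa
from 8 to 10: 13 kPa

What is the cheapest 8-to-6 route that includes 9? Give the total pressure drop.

Shortest 8→9: 8 → 11 → 9 = 14
Best 9 to 6: 9 → 2 → 6 costing 37
Total via 9: 14 + 37 = 51 kPa.

51 kPa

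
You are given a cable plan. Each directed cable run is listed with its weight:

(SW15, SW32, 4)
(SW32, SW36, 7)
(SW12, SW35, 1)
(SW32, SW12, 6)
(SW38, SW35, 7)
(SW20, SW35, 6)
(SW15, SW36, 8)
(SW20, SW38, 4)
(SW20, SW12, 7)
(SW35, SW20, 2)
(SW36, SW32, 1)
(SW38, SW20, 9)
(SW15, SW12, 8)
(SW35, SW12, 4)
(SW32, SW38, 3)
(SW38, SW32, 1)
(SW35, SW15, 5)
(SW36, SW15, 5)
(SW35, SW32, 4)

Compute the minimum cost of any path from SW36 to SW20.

10

Running Dijkstra from SW36:
SW36: 0
SW32: 1  (via SW36)
SW38: 4  (via SW32)
SW15: 5  (via SW36)
SW12: 7  (via SW32)
SW35: 8  (via SW12)
SW20: 10  (via SW35)
Shortest route: SW36–SW32–SW12–SW35–SW20 = 10.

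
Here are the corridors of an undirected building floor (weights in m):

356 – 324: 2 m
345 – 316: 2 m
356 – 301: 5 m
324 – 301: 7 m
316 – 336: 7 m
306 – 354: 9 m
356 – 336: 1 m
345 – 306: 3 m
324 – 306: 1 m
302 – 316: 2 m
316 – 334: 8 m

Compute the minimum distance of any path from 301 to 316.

Shortest distances from 301:
301: 0
356: 5  (via 301)
336: 6  (via 356)
324: 7  (via 301)
306: 8  (via 324)
345: 11  (via 306)
316: 13  (via 336)
Shortest route: 301 → 356 → 336 → 316 = 13 m.

13 m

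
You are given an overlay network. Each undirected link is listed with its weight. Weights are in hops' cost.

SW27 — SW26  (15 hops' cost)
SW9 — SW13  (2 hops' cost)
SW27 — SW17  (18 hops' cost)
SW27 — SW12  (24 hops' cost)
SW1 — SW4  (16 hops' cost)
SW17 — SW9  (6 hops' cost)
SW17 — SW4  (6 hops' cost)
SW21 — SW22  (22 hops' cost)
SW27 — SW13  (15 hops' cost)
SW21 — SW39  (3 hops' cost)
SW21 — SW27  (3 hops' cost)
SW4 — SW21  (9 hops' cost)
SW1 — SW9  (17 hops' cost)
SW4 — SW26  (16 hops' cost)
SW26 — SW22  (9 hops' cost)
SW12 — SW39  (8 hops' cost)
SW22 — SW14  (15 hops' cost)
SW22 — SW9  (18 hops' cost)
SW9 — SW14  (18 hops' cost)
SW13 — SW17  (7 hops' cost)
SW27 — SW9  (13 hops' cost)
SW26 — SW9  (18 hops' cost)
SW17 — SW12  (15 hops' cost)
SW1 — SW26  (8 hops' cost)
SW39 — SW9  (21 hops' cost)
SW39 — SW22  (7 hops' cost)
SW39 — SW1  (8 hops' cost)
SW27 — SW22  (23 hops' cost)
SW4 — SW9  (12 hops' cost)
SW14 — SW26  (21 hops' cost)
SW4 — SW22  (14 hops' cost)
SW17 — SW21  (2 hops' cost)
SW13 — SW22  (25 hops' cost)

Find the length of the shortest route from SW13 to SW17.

7 hops' cost

Compare a few routes:
SW13 → SW9 → SW17: 2+6 = 8
SW13 → SW17: 7 = 7
Cheapest is SW13 → SW17 at 7 hops' cost.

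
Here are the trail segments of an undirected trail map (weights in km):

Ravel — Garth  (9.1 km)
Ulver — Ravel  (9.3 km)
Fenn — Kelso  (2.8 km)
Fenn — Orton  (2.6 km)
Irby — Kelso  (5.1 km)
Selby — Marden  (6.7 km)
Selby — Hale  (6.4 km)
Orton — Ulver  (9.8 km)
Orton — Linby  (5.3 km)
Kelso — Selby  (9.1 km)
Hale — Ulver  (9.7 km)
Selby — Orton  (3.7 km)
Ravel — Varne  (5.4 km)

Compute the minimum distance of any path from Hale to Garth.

Running Dijkstra from Hale:
Hale: 0
Selby: 6.4  (via Hale)
Ulver: 9.7  (via Hale)
Orton: 10.1  (via Selby)
Fenn: 12.7  (via Orton)
Marden: 13.1  (via Selby)
Linby: 15.4  (via Orton)
Kelso: 15.5  (via Selby)
Ravel: 19  (via Ulver)
Irby: 20.6  (via Kelso)
Varne: 24.4  (via Ravel)
Garth: 28.1  (via Ravel)
Shortest route: Hale–Ulver–Ravel–Garth = 28.1 km.

28.1 km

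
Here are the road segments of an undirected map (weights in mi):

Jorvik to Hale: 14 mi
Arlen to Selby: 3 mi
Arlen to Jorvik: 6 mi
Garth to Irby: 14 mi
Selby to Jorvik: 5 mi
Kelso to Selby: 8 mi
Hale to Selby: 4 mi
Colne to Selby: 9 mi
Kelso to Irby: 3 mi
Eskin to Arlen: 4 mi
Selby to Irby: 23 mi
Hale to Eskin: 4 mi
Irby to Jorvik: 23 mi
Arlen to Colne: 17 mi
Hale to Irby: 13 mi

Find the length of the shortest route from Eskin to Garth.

31 mi

Enumerating some paths:
Eskin → Hale → Irby → Garth: 4+13+14 = 31
Eskin → Arlen → Selby → Kelso → Irby → Garth: 4+3+8+3+14 = 32
The minimum is 31 mi via Eskin → Hale → Irby → Garth.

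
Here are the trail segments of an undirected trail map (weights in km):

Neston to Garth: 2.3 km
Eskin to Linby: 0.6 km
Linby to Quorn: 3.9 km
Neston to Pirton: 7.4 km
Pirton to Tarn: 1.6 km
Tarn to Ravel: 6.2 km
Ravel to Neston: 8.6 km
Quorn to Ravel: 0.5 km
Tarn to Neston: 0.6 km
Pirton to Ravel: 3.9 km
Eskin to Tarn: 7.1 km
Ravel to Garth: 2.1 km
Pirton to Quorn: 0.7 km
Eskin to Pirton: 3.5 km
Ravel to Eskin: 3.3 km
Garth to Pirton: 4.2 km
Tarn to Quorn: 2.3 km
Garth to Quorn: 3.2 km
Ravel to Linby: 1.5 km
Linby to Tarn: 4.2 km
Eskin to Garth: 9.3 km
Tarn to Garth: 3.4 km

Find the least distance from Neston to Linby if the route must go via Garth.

Best Neston to Garth: Neston–Garth costing 2.3
Best Garth to Linby: Garth–Ravel–Linby costing 3.6
Total via Garth: 2.3 + 3.6 = 5.9 km.

5.9 km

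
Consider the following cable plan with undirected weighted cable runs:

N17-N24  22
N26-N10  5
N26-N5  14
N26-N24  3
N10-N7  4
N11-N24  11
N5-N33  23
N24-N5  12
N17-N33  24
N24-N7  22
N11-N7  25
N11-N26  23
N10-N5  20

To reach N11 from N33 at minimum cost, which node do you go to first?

N5

Enumerating some paths:
N33–N5–N24–N11: 23+12+11 = 46
N33–N5–N26–N24–N11: 23+14+3+11 = 51
N33–N17–N24–N11: 24+22+11 = 57
Cheapest is N33–N5–N24–N11 at 46.
So from N33 the first move is to N5.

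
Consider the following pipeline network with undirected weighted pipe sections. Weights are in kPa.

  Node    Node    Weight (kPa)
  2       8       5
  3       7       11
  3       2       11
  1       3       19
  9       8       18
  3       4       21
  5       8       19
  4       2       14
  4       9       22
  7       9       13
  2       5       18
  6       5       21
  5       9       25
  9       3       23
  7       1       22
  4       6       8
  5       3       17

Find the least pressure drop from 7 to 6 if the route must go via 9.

Shortest 7→9: 7 → 9 = 13
Shortest 9→6: 9 → 4 → 6 = 30
Total via 9: 13 + 30 = 43 kPa.

43 kPa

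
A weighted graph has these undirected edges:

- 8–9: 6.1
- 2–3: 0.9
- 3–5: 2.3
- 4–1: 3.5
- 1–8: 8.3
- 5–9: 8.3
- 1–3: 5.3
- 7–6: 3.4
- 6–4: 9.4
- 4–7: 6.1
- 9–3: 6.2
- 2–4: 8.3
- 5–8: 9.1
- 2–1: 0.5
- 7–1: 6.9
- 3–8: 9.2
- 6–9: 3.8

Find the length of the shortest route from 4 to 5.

7.2

Candidate routes:
4 - 2 - 3 - 5: 8.3+0.9+2.3 = 11.5
4 - 1 - 3 - 5: 3.5+5.3+2.3 = 11.1
4 - 1 - 2 - 3 - 5: 3.5+0.5+0.9+2.3 = 7.2
The minimum is 7.2 via 4 - 1 - 2 - 3 - 5.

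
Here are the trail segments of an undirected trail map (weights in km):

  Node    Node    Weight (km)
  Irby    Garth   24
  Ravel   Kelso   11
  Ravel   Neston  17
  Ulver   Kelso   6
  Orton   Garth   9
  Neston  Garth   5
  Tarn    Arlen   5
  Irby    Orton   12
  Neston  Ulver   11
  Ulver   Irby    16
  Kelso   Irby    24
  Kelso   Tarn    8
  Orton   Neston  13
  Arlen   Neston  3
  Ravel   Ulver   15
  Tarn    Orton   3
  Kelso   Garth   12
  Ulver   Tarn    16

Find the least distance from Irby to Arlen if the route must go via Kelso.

35 km

Best Irby to Kelso: Irby → Ulver → Kelso costing 22
Shortest Kelso→Arlen: Kelso → Tarn → Arlen = 13
Total via Kelso: 22 + 13 = 35 km.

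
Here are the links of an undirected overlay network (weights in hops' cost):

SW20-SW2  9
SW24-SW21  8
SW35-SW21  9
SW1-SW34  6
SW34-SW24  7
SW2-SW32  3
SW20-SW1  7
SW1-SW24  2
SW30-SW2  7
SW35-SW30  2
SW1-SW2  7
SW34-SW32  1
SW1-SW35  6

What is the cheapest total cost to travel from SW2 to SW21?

17 hops' cost

Running Dijkstra from SW2:
SW2: 0
SW32: 3  (via SW2)
SW34: 4  (via SW32)
SW1: 7  (via SW2)
SW30: 7  (via SW2)
SW24: 9  (via SW1)
SW20: 9  (via SW2)
SW35: 9  (via SW30)
SW21: 17  (via SW24)
Shortest route: SW2 → SW1 → SW24 → SW21 = 17 hops' cost.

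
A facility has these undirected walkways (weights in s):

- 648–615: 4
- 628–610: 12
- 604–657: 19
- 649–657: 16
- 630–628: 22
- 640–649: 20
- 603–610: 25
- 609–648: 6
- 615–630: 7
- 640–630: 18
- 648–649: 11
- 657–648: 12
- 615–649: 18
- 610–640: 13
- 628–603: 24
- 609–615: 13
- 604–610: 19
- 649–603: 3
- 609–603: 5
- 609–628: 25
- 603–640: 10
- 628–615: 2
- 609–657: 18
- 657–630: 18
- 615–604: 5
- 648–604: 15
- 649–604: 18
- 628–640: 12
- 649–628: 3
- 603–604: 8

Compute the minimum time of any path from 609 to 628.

Running Dijkstra from 609:
609: 0
603: 5  (via 609)
648: 6  (via 609)
649: 8  (via 603)
615: 10  (via 648)
628: 11  (via 649)
Shortest route: 609 → 603 → 649 → 628 = 11 s.

11 s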